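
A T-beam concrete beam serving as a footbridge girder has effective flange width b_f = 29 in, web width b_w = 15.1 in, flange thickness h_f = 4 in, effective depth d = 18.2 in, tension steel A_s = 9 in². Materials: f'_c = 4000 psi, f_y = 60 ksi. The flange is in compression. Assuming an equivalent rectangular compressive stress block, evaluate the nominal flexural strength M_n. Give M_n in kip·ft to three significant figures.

Tension: T = A_s f_y = 9 × 60 = 540 kips.
Try a within the flange: a = T/(0.85 f'_c b_f) = 540/(0.85 × 4 × 29) = 5.477 in.
a = 5.477 > h_f = 4 in: the block extends into the web. Split into flange-overhang and web parts.
C_f = 0.85 f'_c (b_f − b_w) h_f = 0.85 × 4 × (29 − 15.1) × 4 = 189.0 kips.
Remaining web compression depth: a_w = (T − C_f)/(0.85 f'_c b_w) = (540 − 189.0)/(0.85 × 4 × 15.1) = 6.837 in.
M_n = C_f(d − h_f/2) + (T − C_f)(d − a_w/2) = 189.0 × (18.2 − 2) + 351 × (18.2 − 3.4185) = 3061.8 + 5188.3 = 8250.1 kip·in.
M_n = 8250.1/12 = 687.51 kip·ft.

M_n ≈ 688 kip·ft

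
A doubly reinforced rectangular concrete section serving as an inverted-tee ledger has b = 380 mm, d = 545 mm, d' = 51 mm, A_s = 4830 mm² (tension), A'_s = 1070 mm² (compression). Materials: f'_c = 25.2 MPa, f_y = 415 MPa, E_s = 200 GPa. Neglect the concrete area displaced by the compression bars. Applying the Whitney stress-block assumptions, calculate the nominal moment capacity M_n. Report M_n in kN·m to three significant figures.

Assume both tension and compression steel yield.
Net tension couple steel: A_s − A'_s = 3760 mm².
a = (A_s − A'_s) f_y / (0.85 f'_c b) = 1560400/(0.85 × 25.2 × 380) = 191.70 mm.
c = a/β₁ = 191.70/0.85 = 225.53 mm; ε'_s = 0.003(c − d')/c = 0.0023 ≥ f_y/E_s = 0.0021, so compression steel does yield.
M_n = (A_s − A'_s) f_y (d − a/2) + A'_s f_y (d − d') = [1560400 × (545 − 95.85) + 444050 × (545 − 51)] × 10⁻⁶ = 700.85 + 219.36 = 920.21 kN·m.

M_n ≈ 920 kN·m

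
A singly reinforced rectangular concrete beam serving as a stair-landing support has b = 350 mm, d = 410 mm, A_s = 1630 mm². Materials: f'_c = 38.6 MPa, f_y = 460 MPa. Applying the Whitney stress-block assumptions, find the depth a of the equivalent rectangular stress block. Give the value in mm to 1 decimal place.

T = A_s f_y = 1630 × 460 = 749800 N = 749.8 kN.
Setting C = 0.85 f'_c a b equal to T: a = 749800/(0.85 × 38.6 × 350) = 65.3 mm.

a ≈ 65.3 mm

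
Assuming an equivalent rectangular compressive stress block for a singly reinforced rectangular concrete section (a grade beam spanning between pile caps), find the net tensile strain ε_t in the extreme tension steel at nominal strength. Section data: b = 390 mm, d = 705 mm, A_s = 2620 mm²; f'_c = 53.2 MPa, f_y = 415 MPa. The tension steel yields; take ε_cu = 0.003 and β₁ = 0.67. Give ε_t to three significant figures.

ε_t ≈ 0.0200

a = A_s f_y/(0.85 f'_c b) = 61.65 mm.
β₁ = 0.67, so c = a/β₁ = 61.65/0.67 = 92.01 mm.
From the linear strain diagram with ε_cu = 0.003: ε_t = 0.003 (d − c)/c = 0.003 × (705 − 92.01)/92.01 = 0.0200.
Since ε_t ≥ 0.005, the section is tension-controlled.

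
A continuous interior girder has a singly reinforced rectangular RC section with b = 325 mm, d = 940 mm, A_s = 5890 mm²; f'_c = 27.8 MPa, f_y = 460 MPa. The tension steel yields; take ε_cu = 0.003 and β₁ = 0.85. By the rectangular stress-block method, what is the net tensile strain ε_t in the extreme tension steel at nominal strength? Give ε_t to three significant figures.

ε_t ≈ 0.00379

a = A_s f_y/(0.85 f'_c b) = 352.80 mm.
β₁ = 0.85, so c = a/β₁ = 352.80/0.85 = 415.06 mm.
From the linear strain diagram with ε_cu = 0.003: ε_t = 0.003 (d − c)/c = 0.003 × (940 − 415.06)/415.06 = 0.00379.
ε_t < 0.004 — the section is over-reinforced for flexure under ACI limits.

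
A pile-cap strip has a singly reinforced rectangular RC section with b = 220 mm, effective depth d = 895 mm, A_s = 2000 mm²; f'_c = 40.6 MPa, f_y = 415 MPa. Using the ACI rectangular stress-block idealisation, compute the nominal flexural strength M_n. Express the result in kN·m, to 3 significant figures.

T = A_s f_y = 2000 × 415 = 830000 N = 830 kN.
From C = T: a = T/(0.85 f'_c b) = 830000/(0.85 × 40.6 × 220) = 109.32 mm.
M_n = T(d − a/2) = 830 kN × (895 − 54.66) mm = 697.48 kN·m.

M_n ≈ 697 kN·m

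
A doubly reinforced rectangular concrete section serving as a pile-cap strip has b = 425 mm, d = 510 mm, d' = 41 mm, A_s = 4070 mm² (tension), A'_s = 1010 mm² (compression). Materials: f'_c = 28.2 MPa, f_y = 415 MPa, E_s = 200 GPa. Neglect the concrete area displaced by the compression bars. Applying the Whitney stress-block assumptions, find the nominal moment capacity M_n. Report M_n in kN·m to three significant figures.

Assume both tension and compression steel yield.
Net tension couple steel: A_s − A'_s = 3060 mm².
a = (A_s − A'_s) f_y / (0.85 f'_c b) = 1269900/(0.85 × 28.2 × 425) = 124.66 mm.
c = a/β₁ = 124.66/0.849 = 146.83 mm; ε'_s = 0.003(c − d')/c = 0.0022 ≥ f_y/E_s = 0.0021, so compression steel does yield.
M_n = (A_s − A'_s) f_y (d − a/2) + A'_s f_y (d − d') = [1269900 × (510 − 62.33) + 419150 × (510 − 41)] × 10⁻⁶ = 568.50 + 196.58 = 765.08 kN·m.

M_n ≈ 765 kN·m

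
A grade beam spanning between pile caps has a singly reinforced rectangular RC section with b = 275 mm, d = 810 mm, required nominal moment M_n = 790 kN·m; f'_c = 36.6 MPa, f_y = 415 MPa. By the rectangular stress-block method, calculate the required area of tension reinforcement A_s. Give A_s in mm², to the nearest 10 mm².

A_s ≈ 2540 mm²

With M_n = 0.85 f'_c a b (d − a/2), solve the quadratic for a:
a = d − √(d² − 2M_n/(0.85 f'_c b)) = 810 − √(810² − 2 × 790×10⁶/(0.85 × 36.6 × 275)) = 123.40 mm.
A_s = 0.85 f'_c a b / f_y = 0.85 × 36.6 × 123.40 × 275 / 415 = 2543.9 mm².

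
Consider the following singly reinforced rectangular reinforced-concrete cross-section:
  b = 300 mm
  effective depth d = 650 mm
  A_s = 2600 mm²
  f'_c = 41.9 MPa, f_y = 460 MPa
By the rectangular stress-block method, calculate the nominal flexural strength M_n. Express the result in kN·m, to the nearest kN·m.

M_n ≈ 710 kN·m

T = A_s f_y = 2600 × 460 = 1196000 N = 1196 kN.
From C = T: a = T/(0.85 f'_c b) = 1196000/(0.85 × 41.9 × 300) = 111.94 mm.
M_n = T(d − a/2) = 1196 kN × (650 − 55.97) mm = 710.46 kN·m.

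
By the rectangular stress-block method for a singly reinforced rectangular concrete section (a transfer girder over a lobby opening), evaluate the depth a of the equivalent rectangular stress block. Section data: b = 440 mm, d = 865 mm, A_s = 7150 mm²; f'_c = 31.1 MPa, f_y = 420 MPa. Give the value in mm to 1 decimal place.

a ≈ 258.2 mm

T = A_s f_y = 7150 × 420 = 3003000 N = 3003 kN.
Setting C = 0.85 f'_c a b equal to T: a = 3003000/(0.85 × 31.1 × 440) = 258.2 mm.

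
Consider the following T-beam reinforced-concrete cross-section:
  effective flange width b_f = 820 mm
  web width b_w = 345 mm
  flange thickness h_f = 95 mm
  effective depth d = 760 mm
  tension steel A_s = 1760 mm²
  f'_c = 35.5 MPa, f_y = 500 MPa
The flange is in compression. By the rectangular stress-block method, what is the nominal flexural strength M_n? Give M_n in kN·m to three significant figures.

M_n ≈ 653 kN·m

Tension: T = A_s f_y = 1760 × 500 = 880000 N.
Try a within the flange: a = T/(0.85 f'_c b_f) = 880000/(0.85 × 35.5 × 820) = 35.56 mm.
Since a = 35.56 ≤ h_f = 95 mm, the stress block lies entirely in the flange; analyse as a rectangular beam of width b_f.
M_n = T(d − a/2) = 880000 × (760 − 17.78) = 653.15 × 10⁶ N·mm.
M_n = 653.15 kN·m.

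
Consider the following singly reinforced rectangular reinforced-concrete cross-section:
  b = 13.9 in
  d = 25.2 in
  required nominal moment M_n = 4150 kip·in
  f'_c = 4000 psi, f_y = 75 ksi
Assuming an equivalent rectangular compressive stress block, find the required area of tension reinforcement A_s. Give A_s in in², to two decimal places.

A_s ≈ 2.37 in²

From M_n = 0.85 f'_c a b (d − a/2):
a = d − √(d² − 2M_n/(0.85 f'_c b)) = 25.2 − √(25.2² − 2 × 4150/(0.85 × 4 × 13.9)) = 3.766 in.
A_s = 0.85 f'_c a b / f_y = 0.85 × 4 × 3.766 × 13.9 / 75 = 2.373 in².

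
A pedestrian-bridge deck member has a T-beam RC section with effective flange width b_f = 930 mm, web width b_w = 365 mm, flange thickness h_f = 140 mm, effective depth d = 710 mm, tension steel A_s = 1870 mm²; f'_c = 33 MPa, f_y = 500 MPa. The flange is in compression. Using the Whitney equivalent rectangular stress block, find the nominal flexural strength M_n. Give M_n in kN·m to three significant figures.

M_n ≈ 647 kN·m

Tension: T = A_s f_y = 1870 × 500 = 935000 N.
Try a within the flange: a = T/(0.85 f'_c b_f) = 935000/(0.85 × 33 × 930) = 35.84 mm.
Since a = 35.84 ≤ h_f = 140 mm, the stress block lies entirely in the flange; analyse as a rectangular beam of width b_f.
M_n = T(d − a/2) = 935000 × (710 − 17.92) = 647.09 × 10⁶ N·mm.
M_n = 647.09 kN·m.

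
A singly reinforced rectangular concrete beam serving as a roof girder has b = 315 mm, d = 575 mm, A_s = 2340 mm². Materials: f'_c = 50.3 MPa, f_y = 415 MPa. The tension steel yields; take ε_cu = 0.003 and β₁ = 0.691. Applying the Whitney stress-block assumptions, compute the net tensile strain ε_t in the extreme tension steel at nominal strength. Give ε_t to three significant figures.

ε_t ≈ 0.0135

a = A_s f_y/(0.85 f'_c b) = 72.11 mm.
β₁ = 0.691, so c = a/β₁ = 72.11/0.691 = 104.36 mm.
From the linear strain diagram with ε_cu = 0.003: ε_t = 0.003 (d − c)/c = 0.003 × (575 − 104.36)/104.36 = 0.0135.
Since ε_t ≥ 0.005, the section is tension-controlled.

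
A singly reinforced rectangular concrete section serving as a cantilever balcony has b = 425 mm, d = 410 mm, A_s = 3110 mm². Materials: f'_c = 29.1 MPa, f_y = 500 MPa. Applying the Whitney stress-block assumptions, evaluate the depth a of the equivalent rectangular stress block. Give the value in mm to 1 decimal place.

a ≈ 147.9 mm

T = A_s f_y = 3110 × 500 = 1555000 N = 1555 kN.
Setting C = 0.85 f'_c a b equal to T: a = 1555000/(0.85 × 29.1 × 425) = 147.9 mm.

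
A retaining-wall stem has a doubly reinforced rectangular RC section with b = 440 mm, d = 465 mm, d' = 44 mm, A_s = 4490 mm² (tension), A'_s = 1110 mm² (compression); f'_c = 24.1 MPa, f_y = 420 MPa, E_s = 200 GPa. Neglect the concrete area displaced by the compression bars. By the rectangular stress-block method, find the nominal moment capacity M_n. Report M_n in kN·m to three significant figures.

Assume both tension and compression steel yield.
Net tension couple steel: A_s − A'_s = 3380 mm².
a = (A_s − A'_s) f_y / (0.85 f'_c b) = 1419600/(0.85 × 24.1 × 440) = 157.50 mm.
c = a/β₁ = 157.50/0.85 = 185.29 mm; ε'_s = 0.003(c − d')/c = 0.0023 ≥ f_y/E_s = 0.0021, so compression steel does yield.
M_n = (A_s − A'_s) f_y (d − a/2) + A'_s f_y (d − d') = [1419600 × (465 − 78.75) + 466200 × (465 − 44)] × 10⁻⁶ = 548.32 + 196.27 = 744.59 kN·m.

M_n ≈ 745 kN·m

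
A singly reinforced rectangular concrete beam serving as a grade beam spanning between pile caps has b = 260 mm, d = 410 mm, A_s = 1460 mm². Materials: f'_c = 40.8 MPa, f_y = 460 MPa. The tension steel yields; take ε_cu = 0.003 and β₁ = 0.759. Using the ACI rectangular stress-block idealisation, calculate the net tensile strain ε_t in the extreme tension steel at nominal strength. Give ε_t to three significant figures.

a = A_s f_y/(0.85 f'_c b) = 74.48 mm.
β₁ = 0.759, so c = a/β₁ = 74.48/0.759 = 98.13 mm.
From the linear strain diagram with ε_cu = 0.003: ε_t = 0.003 (d − c)/c = 0.003 × (410 − 98.13)/98.13 = 0.00953.
Since ε_t ≥ 0.005, the section is tension-controlled.

ε_t ≈ 0.00953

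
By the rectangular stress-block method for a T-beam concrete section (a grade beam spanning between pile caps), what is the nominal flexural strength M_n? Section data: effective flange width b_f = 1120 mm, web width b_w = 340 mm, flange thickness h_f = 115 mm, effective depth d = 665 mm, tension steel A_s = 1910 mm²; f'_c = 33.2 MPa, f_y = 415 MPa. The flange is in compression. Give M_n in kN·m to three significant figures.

Tension: T = A_s f_y = 1910 × 415 = 792650 N.
Try a within the flange: a = T/(0.85 f'_c b_f) = 792650/(0.85 × 33.2 × 1120) = 25.08 mm.
Since a = 25.08 ≤ h_f = 115 mm, the stress block lies entirely in the flange; analyse as a rectangular beam of width b_f.
M_n = T(d − a/2) = 792650 × (665 − 12.54) = 517.17 × 10⁶ N·mm.
M_n = 517.17 kN·m.

M_n ≈ 517 kN·m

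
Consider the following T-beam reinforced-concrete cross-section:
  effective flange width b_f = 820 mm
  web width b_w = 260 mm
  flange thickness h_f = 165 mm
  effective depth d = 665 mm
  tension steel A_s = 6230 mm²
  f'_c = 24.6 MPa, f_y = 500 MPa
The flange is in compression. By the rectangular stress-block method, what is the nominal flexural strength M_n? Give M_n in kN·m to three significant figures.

M_n ≈ 1780 kN·m

Tension: T = A_s f_y = 6230 × 500 = 3115000 N.
Try a within the flange: a = T/(0.85 f'_c b_f) = 3115000/(0.85 × 24.6 × 820) = 181.67 mm.
a = 181.67 > h_f = 165 mm: the block extends into the web. Split into flange-overhang and web parts.
C_f = 0.85 f'_c (b_f − b_w) h_f = 0.85 × 24.6 × (820 − 260) × 165 = 1932084 N.
Remaining web compression depth: a_w = (T − C_f)/(0.85 f'_c b_w) = (3115000 − 1932084)/(0.85 × 24.6 × 260) = 217.58 mm.
M_n = C_f(d − h_f/2) + (T − C_f)(d − a_w/2) = 1932084 × (665 − 82.5) + 1182916 × (665 − 108.79) = 1125.44 + 657.95 = 1783.39 × 10⁶ N·mm.
M_n = 1783.39 kN·m.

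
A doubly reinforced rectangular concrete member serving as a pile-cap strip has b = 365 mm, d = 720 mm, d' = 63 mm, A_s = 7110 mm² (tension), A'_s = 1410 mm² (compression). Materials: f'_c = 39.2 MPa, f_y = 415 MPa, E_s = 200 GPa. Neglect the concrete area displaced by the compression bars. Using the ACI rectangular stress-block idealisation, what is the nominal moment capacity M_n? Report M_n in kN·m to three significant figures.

Assume both tension and compression steel yield.
Net tension couple steel: A_s − A'_s = 5700 mm².
a = (A_s − A'_s) f_y / (0.85 f'_c b) = 2365500/(0.85 × 39.2 × 365) = 194.50 mm.
c = a/β₁ = 194.50/0.77 = 252.60 mm; ε'_s = 0.003(c − d')/c = 0.0023 ≥ f_y/E_s = 0.0021, so compression steel does yield.
M_n = (A_s − A'_s) f_y (d − a/2) + A'_s f_y (d − d') = [2365500 × (720 − 97.25) + 585150 × (720 − 63)] × 10⁻⁶ = 1473.12 + 384.44 = 1857.56 kN·m.

M_n ≈ 1860 kN·m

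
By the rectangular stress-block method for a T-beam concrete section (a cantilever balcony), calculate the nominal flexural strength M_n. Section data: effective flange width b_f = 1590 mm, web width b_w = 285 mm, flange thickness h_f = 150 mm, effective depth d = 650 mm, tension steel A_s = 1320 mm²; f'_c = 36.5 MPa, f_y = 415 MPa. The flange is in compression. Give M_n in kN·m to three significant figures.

M_n ≈ 353 kN·m

Tension: T = A_s f_y = 1320 × 415 = 547800 N.
Try a within the flange: a = T/(0.85 f'_c b_f) = 547800/(0.85 × 36.5 × 1590) = 11.10 mm.
Since a = 11.10 ≤ h_f = 150 mm, the stress block lies entirely in the flange; analyse as a rectangular beam of width b_f.
M_n = T(d − a/2) = 547800 × (650 − 5.55) = 353.03 × 10⁶ N·mm.
M_n = 353.03 kN·m.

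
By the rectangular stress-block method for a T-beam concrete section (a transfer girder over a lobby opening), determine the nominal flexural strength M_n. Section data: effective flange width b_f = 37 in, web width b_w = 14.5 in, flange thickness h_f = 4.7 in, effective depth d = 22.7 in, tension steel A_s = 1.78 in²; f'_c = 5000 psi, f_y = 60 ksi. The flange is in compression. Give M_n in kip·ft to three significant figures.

Tension: T = A_s f_y = 1.78 × 60 = 106.8 kips.
Try a within the flange: a = T/(0.85 f'_c b_f) = 106.8/(0.85 × 5 × 37) = 0.679 in.
Since a = 0.679 ≤ h_f = 4.7 in, the stress block lies entirely in the flange; analyse as a rectangular beam of width b_f.
M_n = T(d − a/2) = 106.8 × (22.7 − 0.3395) = 2388.1 kip·in.
M_n = 2388.1/12 = 199.01 kip·ft.

M_n ≈ 199 kip·ft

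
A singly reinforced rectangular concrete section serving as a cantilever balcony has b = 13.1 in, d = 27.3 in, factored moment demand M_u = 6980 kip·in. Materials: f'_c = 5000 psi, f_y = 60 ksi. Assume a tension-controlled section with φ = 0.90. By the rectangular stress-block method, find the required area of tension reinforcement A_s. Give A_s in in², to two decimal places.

A_s ≈ 5.29 in²

M_n = M_u/φ = 6980/0.90 = 7755.56 kip·in.
From M_n = 0.85 f'_c a b (d − a/2):
a = d − √(d² − 2M_n/(0.85 f'_c b)) = 27.3 − √(27.3² − 2 × 7755.56/(0.85 × 5 × 13.1)) = 5.697 in.
A_s = 0.85 f'_c a b / f_y = 0.85 × 5 × 5.697 × 13.1 / 60 = 5.286 in².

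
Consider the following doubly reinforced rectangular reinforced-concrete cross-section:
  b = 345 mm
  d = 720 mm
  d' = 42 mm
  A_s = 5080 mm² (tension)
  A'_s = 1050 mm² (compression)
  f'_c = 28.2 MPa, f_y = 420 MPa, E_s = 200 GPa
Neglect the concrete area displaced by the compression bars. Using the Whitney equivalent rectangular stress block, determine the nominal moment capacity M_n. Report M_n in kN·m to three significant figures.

M_n ≈ 1340 kN·m

Assume both tension and compression steel yield.
Net tension couple steel: A_s − A'_s = 4030 mm².
a = (A_s − A'_s) f_y / (0.85 f'_c b) = 1692600/(0.85 × 28.2 × 345) = 204.68 mm.
c = a/β₁ = 204.68/0.849 = 241.08 mm; ε'_s = 0.003(c − d')/c = 0.0025 ≥ f_y/E_s = 0.0021, so compression steel does yield.
M_n = (A_s − A'_s) f_y (d − a/2) + A'_s f_y (d − d') = [1692600 × (720 − 102.34) + 441000 × (720 − 42)] × 10⁻⁶ = 1045.45 + 299.00 = 1344.45 kN·m.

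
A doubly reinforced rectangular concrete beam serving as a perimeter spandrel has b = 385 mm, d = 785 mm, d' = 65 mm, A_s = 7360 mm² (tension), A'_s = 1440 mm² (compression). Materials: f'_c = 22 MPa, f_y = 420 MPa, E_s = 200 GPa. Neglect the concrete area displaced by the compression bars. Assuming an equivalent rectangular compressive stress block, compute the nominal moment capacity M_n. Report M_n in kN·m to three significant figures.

Assume both tension and compression steel yield.
Net tension couple steel: A_s − A'_s = 5920 mm².
a = (A_s − A'_s) f_y / (0.85 f'_c b) = 2486400/(0.85 × 22 × 385) = 345.36 mm.
c = a/β₁ = 345.36/0.85 = 406.31 mm; ε'_s = 0.003(c − d')/c = 0.0025 ≥ f_y/E_s = 0.0021, so compression steel does yield.
M_n = (A_s − A'_s) f_y (d − a/2) + A'_s f_y (d − d') = [2486400 × (785 − 172.68) + 604800 × (785 − 65)] × 10⁻⁶ = 1522.47 + 435.46 = 1957.93 kN·m.

M_n ≈ 1960 kN·m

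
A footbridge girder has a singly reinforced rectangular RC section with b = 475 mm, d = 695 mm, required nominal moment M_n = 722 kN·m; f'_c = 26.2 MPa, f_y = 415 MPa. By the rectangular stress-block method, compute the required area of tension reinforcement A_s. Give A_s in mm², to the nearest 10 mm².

A_s ≈ 2710 mm²

With M_n = 0.85 f'_c a b (d − a/2), solve the quadratic for a:
a = d − √(d² − 2M_n/(0.85 f'_c b)) = 695 − √(695² − 2 × 722×10⁶/(0.85 × 26.2 × 475)) = 106.34 mm.
A_s = 0.85 f'_c a b / f_y = 0.85 × 26.2 × 106.34 × 475 / 415 = 2710.6 mm².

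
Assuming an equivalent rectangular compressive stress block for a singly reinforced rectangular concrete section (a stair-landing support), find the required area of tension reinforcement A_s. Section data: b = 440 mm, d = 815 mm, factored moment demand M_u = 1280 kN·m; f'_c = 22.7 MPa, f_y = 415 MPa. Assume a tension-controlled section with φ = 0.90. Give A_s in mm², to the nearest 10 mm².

A_s ≈ 4940 mm²

M_n = M_u/φ = 1280/0.90 = 1422.22 kN·m.
With M_n = 0.85 f'_c a b (d − a/2), solve the quadratic for a:
a = d − √(d² − 2M_n/(0.85 f'_c b)) = 815 − √(815² − 2 × 1422.22×10⁶/(0.85 × 22.7 × 440)) = 241.26 mm.
A_s = 0.85 f'_c a b / f_y = 0.85 × 22.7 × 241.26 × 440 / 415 = 4935.5 mm².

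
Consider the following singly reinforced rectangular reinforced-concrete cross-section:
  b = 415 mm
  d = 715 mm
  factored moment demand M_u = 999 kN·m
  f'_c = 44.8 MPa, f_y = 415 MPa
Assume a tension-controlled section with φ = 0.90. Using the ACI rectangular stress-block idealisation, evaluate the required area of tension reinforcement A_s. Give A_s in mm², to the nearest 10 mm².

A_s ≈ 4040 mm²

M_n = M_u/φ = 999/0.90 = 1110 kN·m.
With M_n = 0.85 f'_c a b (d − a/2), solve the quadratic for a:
a = d − √(d² − 2M_n/(0.85 f'_c b)) = 715 − √(715² − 2 × 1110×10⁶/(0.85 × 44.8 × 415)) = 106.11 mm.
A_s = 0.85 f'_c a b / f_y = 0.85 × 44.8 × 106.11 × 415 / 415 = 4040.7 mm².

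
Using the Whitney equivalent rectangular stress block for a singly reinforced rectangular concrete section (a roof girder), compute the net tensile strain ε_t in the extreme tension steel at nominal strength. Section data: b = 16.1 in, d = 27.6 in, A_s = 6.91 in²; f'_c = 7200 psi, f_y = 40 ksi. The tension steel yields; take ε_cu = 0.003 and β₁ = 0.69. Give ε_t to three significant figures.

ε_t ≈ 0.0174

a = A_s f_y/(0.85 f'_c b) = 2.805 in.
β₁ = 0.69, so c = a/β₁ = 2.805/0.69 = 4.065 in.
From the linear strain diagram with ε_cu = 0.003: ε_t = 0.003 (d − c)/c = 0.003 × (27.6 − 4.065)/4.065 = 0.0174.
Since ε_t ≥ 0.005, the section is tension-controlled.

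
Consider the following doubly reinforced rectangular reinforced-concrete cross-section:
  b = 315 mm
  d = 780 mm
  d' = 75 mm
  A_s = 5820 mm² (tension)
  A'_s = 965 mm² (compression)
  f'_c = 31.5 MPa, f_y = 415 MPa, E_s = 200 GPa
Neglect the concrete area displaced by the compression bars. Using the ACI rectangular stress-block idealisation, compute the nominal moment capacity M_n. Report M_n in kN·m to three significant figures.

Assume both tension and compression steel yield.
Net tension couple steel: A_s − A'_s = 4855 mm².
a = (A_s − A'_s) f_y / (0.85 f'_c b) = 2014825/(0.85 × 31.5 × 315) = 238.89 mm.
c = a/β₁ = 238.89/0.825 = 289.56 mm; ε'_s = 0.003(c − d')/c = 0.0022 ≥ f_y/E_s = 0.0021, so compression steel does yield.
M_n = (A_s − A'_s) f_y (d − a/2) + A'_s f_y (d − d') = [2014825 × (780 − 119.445) + 400475 × (780 − 75)] × 10⁻⁶ = 1330.90 + 282.33 = 1613.23 kN·m.

M_n ≈ 1610 kN·m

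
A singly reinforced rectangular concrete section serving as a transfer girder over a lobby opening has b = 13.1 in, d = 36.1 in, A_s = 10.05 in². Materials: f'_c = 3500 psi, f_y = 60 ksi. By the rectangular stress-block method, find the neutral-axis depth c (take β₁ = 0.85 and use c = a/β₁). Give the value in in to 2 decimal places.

c ≈ 18.20 in

T = A_s f_y = 10.05 × 60 = 603 kips.
a = T/(0.85 f'_c b) = 603/(0.85 × 3.5 × 13.1) = 15.4724 in.
With β₁ = 0.85, c = a/β₁ = 15.4724/0.85 = 18.20 in.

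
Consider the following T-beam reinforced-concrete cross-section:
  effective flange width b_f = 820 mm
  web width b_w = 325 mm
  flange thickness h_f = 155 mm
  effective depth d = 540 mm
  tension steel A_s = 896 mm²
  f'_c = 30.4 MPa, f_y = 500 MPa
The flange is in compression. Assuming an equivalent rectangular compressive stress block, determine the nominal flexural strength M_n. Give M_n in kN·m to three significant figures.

M_n ≈ 237 kN·m

Tension: T = A_s f_y = 896 × 500 = 448000 N.
Try a within the flange: a = T/(0.85 f'_c b_f) = 448000/(0.85 × 30.4 × 820) = 21.14 mm.
Since a = 21.14 ≤ h_f = 155 mm, the stress block lies entirely in the flange; analyse as a rectangular beam of width b_f.
M_n = T(d − a/2) = 448000 × (540 − 10.57) = 237.18 × 10⁶ N·mm.
M_n = 237.18 kN·m.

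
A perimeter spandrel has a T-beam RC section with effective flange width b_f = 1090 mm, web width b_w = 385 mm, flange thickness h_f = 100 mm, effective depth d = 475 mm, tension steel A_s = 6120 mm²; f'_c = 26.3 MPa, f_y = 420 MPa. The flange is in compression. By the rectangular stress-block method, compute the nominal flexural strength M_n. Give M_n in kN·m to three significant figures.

M_n ≈ 1080 kN·m

Tension: T = A_s f_y = 6120 × 420 = 2570400 N.
Try a within the flange: a = T/(0.85 f'_c b_f) = 2570400/(0.85 × 26.3 × 1090) = 105.49 mm.
a = 105.49 > h_f = 100 mm: the block extends into the web. Split into flange-overhang and web parts.
C_f = 0.85 f'_c (b_f − b_w) h_f = 0.85 × 26.3 × (1090 − 385) × 100 = 1576028 N.
Remaining web compression depth: a_w = (T − C_f)/(0.85 f'_c b_w) = (2570400 − 1576028)/(0.85 × 26.3 × 385) = 115.53 mm.
M_n = C_f(d − h_f/2) + (T − C_f)(d − a_w/2) = 1576028 × (475 − 50) + 994372 × (475 − 57.765) = 669.81 + 414.89 = 1084.70 × 10⁶ N·mm.
M_n = 1084.70 kN·m.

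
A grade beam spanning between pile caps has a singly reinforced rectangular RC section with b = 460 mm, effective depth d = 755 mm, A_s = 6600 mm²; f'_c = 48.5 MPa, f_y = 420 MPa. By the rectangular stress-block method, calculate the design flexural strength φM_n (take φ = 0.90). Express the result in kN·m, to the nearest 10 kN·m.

φM_n ≈ 1700 kN·m

T = A_s f_y = 6600 × 420 = 2772000 N = 2772 kN.
From C = T: a = T/(0.85 f'_c b) = 2772000/(0.85 × 48.5 × 460) = 146.18 mm.
M_n = T(d − a/2) = 2772 kN × (755 − 73.09) mm = 1890.25 kN·m.
φM_n = 0.90 × 1890.25 = 1701.23 kN·m.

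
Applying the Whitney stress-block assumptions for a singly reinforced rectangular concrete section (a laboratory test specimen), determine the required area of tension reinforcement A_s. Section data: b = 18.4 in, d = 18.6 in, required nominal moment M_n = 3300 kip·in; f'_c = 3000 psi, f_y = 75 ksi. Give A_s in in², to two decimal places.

A_s ≈ 2.67 in²

From M_n = 0.85 f'_c a b (d − a/2):
a = d − √(d² − 2M_n/(0.85 f'_c b)) = 18.6 − √(18.6² − 2 × 3300/(0.85 × 3 × 18.4)) = 4.272 in.
A_s = 0.85 f'_c a b / f_y = 0.85 × 3 × 4.272 × 18.4 / 75 = 2.673 in².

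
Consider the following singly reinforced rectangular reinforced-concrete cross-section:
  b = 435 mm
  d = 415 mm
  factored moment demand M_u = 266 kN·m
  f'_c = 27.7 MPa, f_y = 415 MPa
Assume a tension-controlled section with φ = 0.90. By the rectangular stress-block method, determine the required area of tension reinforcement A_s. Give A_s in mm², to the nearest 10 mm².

A_s ≈ 1890 mm²

M_n = M_u/φ = 266/0.90 = 295.556 kN·m.
With M_n = 0.85 f'_c a b (d − a/2), solve the quadratic for a:
a = d − √(d² − 2M_n/(0.85 f'_c b)) = 415 − √(415² − 2 × 295.556×10⁶/(0.85 × 27.7 × 435)) = 76.61 mm.
A_s = 0.85 f'_c a b / f_y = 0.85 × 27.7 × 76.61 × 435 / 415 = 1890.7 mm².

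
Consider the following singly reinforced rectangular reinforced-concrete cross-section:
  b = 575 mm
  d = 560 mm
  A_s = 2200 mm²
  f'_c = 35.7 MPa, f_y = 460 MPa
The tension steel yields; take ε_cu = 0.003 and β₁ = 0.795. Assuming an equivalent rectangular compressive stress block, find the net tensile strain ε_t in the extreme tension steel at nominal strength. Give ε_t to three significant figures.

a = A_s f_y/(0.85 f'_c b) = 58.00 mm.
β₁ = 0.795, so c = a/β₁ = 58.00/0.795 = 72.96 mm.
From the linear strain diagram with ε_cu = 0.003: ε_t = 0.003 (d − c)/c = 0.003 × (560 − 72.96)/72.96 = 0.0200.
Since ε_t ≥ 0.005, the section is tension-controlled.

ε_t ≈ 0.0200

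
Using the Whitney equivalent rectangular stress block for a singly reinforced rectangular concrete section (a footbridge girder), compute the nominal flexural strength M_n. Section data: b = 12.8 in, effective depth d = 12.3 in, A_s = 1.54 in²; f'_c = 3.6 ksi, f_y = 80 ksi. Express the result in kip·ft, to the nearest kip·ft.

M_n ≈ 110 kip·ft

T = A_s f_y = 1.54 × 80 = 123.2 kips.
a = T/(0.85 f'_c b) = 123.2/(0.85 × 3.6 × 12.8) = 3.145 in.
M_n = T(d − a/2) = 123.2 × (12.3 − 1.5725) = 1321.6 kip·in = 1321.6/12 = 110.13 kip·ft.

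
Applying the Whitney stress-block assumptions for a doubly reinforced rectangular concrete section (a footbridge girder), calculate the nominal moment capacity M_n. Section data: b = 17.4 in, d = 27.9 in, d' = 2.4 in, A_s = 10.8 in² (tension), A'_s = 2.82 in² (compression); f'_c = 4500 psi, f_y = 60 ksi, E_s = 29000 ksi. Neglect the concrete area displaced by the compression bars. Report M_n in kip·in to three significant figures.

Assume both steels yield.
a = (A_s − A'_s) f_y/(0.85 f'_c b) = (10.8 − 2.82) × 60/(0.85 × 4.5 × 17.4) = 7.194 in.
c = a/β₁ = 7.194/0.825 = 8.720 in; ε'_s = 0.003(c − d')/c = 0.0022 ≥ ε_y = 0.0021, so the compression steel yields.
M_n = (A_s − A'_s) f_y (d − a/2) + A'_s f_y (d − d') = 478.8 × (27.9 − 3.597) + 169.2 × (27.9 − 2.4) = 11636.3 + 4314.6 = 15950.9 kip·in.

M_n ≈ 16000 kip·in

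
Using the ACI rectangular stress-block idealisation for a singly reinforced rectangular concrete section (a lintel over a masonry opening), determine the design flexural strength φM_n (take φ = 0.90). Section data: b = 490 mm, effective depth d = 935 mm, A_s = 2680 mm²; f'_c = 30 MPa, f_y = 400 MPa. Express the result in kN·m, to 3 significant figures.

T = A_s f_y = 2680 × 400 = 1072000 N = 1072 kN.
From C = T: a = T/(0.85 f'_c b) = 1072000/(0.85 × 30 × 490) = 85.79 mm.
M_n = T(d − a/2) = 1072 kN × (935 − 42.895) mm = 956.34 kN·m.
φM_n = 0.90 × 956.34 = 860.71 kN·m.

φM_n ≈ 861 kN·m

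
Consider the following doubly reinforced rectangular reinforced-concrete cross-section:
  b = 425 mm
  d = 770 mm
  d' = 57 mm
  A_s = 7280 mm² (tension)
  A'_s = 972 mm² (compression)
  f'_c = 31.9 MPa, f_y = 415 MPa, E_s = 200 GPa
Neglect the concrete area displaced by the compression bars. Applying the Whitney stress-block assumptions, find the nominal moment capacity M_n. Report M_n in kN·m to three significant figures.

Assume both tension and compression steel yield.
Net tension couple steel: A_s − A'_s = 6308 mm².
a = (A_s − A'_s) f_y / (0.85 f'_c b) = 2617820/(0.85 × 31.9 × 425) = 227.16 mm.
c = a/β₁ = 227.16/0.822 = 276.35 mm; ε'_s = 0.003(c − d')/c = 0.0024 ≥ f_y/E_s = 0.0021, so compression steel does yield.
M_n = (A_s − A'_s) f_y (d − a/2) + A'_s f_y (d − d') = [2617820 × (770 − 113.58) + 403380 × (770 − 57)] × 10⁻⁶ = 1718.39 + 287.61 = 2006.00 kN·m.

M_n ≈ 2010 kN·m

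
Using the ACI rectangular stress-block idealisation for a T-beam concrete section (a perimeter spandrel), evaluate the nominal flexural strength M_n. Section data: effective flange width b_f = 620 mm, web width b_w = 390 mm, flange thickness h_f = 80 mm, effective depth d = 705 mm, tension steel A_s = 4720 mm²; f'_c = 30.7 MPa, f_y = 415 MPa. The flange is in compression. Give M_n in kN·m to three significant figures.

Tension: T = A_s f_y = 4720 × 415 = 1958800 N.
Try a within the flange: a = T/(0.85 f'_c b_f) = 1958800/(0.85 × 30.7 × 620) = 121.07 mm.
a = 121.07 > h_f = 80 mm: the block extends into the web. Split into flange-overhang and web parts.
C_f = 0.85 f'_c (b_f − b_w) h_f = 0.85 × 30.7 × (620 − 390) × 80 = 480148 N.
Remaining web compression depth: a_w = (T − C_f)/(0.85 f'_c b_w) = (1958800 − 480148)/(0.85 × 30.7 × 390) = 145.29 mm.
M_n = C_f(d − h_f/2) + (T − C_f)(d − a_w/2) = 480148 × (705 − 40) + 1478652 × (705 − 72.645) = 319.30 + 935.03 = 1254.33 × 10⁶ N·mm.
M_n = 1254.33 kN·m.

M_n ≈ 1250 kN·m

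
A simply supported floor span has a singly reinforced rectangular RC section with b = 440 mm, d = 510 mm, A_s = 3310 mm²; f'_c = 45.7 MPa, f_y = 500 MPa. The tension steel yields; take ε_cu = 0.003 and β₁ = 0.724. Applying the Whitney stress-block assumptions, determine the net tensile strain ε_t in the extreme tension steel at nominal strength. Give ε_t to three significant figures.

ε_t ≈ 0.00844

a = A_s f_y/(0.85 f'_c b) = 96.83 mm.
β₁ = 0.724, so c = a/β₁ = 96.83/0.724 = 133.74 mm.
From the linear strain diagram with ε_cu = 0.003: ε_t = 0.003 (d − c)/c = 0.003 × (510 − 133.74)/133.74 = 0.00844.
Since ε_t ≥ 0.005, the section is tension-controlled.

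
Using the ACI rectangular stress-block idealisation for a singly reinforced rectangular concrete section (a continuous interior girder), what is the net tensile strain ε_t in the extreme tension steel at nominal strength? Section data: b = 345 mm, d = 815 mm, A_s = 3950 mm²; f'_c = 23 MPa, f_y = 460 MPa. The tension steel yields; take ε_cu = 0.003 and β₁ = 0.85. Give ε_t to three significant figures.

ε_t ≈ 0.00471

a = A_s f_y/(0.85 f'_c b) = 269.39 mm.
β₁ = 0.85, so c = a/β₁ = 269.39/0.85 = 316.93 mm.
From the linear strain diagram with ε_cu = 0.003: ε_t = 0.003 (d − c)/c = 0.003 × (815 − 316.93)/316.93 = 0.00471.
ε_t is between 0.004 and 0.005 — transition zone.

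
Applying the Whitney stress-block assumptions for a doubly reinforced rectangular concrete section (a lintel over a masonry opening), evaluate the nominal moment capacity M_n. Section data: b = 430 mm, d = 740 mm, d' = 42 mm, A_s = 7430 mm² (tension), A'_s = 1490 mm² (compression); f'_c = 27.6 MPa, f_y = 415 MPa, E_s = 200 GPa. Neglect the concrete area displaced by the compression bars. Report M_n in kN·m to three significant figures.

M_n ≈ 1950 kN·m

Assume both tension and compression steel yield.
Net tension couple steel: A_s − A'_s = 5940 mm².
a = (A_s − A'_s) f_y / (0.85 f'_c b) = 2465100/(0.85 × 27.6 × 430) = 244.36 mm.
c = a/β₁ = 244.36/0.85 = 287.48 mm; ε'_s = 0.003(c − d')/c = 0.0026 ≥ f_y/E_s = 0.0021, so compression steel does yield.
M_n = (A_s − A'_s) f_y (d − a/2) + A'_s f_y (d − d') = [2465100 × (740 − 122.18) + 618350 × (740 − 42)] × 10⁻⁶ = 1522.99 + 431.61 = 1954.60 kN·m.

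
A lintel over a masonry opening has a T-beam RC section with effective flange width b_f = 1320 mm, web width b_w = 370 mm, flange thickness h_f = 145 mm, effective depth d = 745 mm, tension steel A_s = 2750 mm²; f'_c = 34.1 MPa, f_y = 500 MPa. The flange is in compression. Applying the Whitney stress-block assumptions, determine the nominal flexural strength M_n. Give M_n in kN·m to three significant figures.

M_n ≈ 1000 kN·m

Tension: T = A_s f_y = 2750 × 500 = 1375000 N.
Try a within the flange: a = T/(0.85 f'_c b_f) = 1375000/(0.85 × 34.1 × 1320) = 35.94 mm.
Since a = 35.94 ≤ h_f = 145 mm, the stress block lies entirely in the flange; analyse as a rectangular beam of width b_f.
M_n = T(d − a/2) = 1375000 × (745 − 17.97) = 999.67 × 10⁶ N·mm.
M_n = 999.67 kN·m.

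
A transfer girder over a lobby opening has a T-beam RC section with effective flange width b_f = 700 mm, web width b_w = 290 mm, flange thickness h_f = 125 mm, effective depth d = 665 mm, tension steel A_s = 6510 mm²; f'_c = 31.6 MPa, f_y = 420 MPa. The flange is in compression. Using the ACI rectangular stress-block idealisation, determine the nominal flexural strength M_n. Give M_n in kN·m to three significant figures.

Tension: T = A_s f_y = 6510 × 420 = 2734200 N.
Try a within the flange: a = T/(0.85 f'_c b_f) = 2734200/(0.85 × 31.6 × 700) = 145.42 mm.
a = 145.42 > h_f = 125 mm: the block extends into the web. Split into flange-overhang and web parts.
C_f = 0.85 f'_c (b_f − b_w) h_f = 0.85 × 31.6 × (700 − 290) × 125 = 1376575 N.
Remaining web compression depth: a_w = (T − C_f)/(0.85 f'_c b_w) = (2734200 − 1376575)/(0.85 × 31.6 × 290) = 174.29 mm.
M_n = C_f(d − h_f/2) + (T − C_f)(d − a_w/2) = 1376575 × (665 − 62.5) + 1357625 × (665 − 87.145) = 829.39 + 784.51 = 1613.90 × 10⁶ N·mm.
M_n = 1613.90 kN·m.

M_n ≈ 1610 kN·m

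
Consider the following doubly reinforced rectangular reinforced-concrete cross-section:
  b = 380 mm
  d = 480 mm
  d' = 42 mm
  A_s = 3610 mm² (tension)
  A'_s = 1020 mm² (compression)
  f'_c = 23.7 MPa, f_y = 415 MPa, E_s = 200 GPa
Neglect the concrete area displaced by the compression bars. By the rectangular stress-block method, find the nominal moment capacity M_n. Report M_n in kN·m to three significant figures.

M_n ≈ 626 kN·m

Assume both tension and compression steel yield.
Net tension couple steel: A_s − A'_s = 2590 mm².
a = (A_s − A'_s) f_y / (0.85 f'_c b) = 1074850/(0.85 × 23.7 × 380) = 140.41 mm.
c = a/β₁ = 140.41/0.85 = 165.19 mm; ε'_s = 0.003(c − d')/c = 0.0022 ≥ f_y/E_s = 0.0021, so compression steel does yield.
M_n = (A_s − A'_s) f_y (d − a/2) + A'_s f_y (d − d') = [1074850 × (480 − 70.205) + 423300 × (480 − 42)] × 10⁻⁶ = 440.47 + 185.41 = 625.88 kN·m.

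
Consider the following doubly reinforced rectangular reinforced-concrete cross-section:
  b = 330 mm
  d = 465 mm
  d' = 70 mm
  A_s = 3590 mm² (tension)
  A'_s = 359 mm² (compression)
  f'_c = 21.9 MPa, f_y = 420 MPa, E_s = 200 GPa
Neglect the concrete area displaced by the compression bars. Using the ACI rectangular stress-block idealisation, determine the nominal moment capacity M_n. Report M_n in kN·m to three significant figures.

M_n ≈ 541 kN·m

Assume both tension and compression steel yield.
Net tension couple steel: A_s − A'_s = 3231 mm².
a = (A_s − A'_s) f_y / (0.85 f'_c b) = 1357020/(0.85 × 21.9 × 330) = 220.91 mm.
c = a/β₁ = 220.91/0.85 = 259.89 mm; ε'_s = 0.003(c − d')/c = 0.0022 ≥ f_y/E_s = 0.0021, so compression steel does yield.
M_n = (A_s − A'_s) f_y (d − a/2) + A'_s f_y (d − d') = [1357020 × (465 − 110.455) + 150780 × (465 − 70)] × 10⁻⁶ = 481.12 + 59.56 = 540.68 kN·m.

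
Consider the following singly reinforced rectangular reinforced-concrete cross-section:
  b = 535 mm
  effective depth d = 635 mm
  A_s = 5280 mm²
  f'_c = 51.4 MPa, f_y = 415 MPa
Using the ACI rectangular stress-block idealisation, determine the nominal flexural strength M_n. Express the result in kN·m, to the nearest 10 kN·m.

T = A_s f_y = 5280 × 415 = 2191200 N = 2191.2 kN.
From C = T: a = T/(0.85 f'_c b) = 2191200/(0.85 × 51.4 × 535) = 93.74 mm.
M_n = T(d − a/2) = 2191.2 kN × (635 − 46.87) mm = 1288.71 kN·m.

M_n ≈ 1290 kN·m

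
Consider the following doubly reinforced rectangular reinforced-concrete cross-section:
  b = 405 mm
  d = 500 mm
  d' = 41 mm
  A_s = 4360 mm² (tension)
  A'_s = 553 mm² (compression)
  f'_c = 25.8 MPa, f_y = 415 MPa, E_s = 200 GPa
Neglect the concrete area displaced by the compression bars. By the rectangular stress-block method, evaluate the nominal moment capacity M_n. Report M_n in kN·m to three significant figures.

Assume both tension and compression steel yield.
Net tension couple steel: A_s − A'_s = 3807 mm².
a = (A_s − A'_s) f_y / (0.85 f'_c b) = 1579905/(0.85 × 25.8 × 405) = 177.88 mm.
c = a/β₁ = 177.88/0.85 = 209.27 mm; ε'_s = 0.003(c − d')/c = 0.0024 ≥ f_y/E_s = 0.0021, so compression steel does yield.
M_n = (A_s − A'_s) f_y (d − a/2) + A'_s f_y (d − d') = [1579905 × (500 − 88.94) + 229495 × (500 − 41)] × 10⁻⁶ = 649.44 + 105.34 = 754.78 kN·m.

M_n ≈ 755 kN·m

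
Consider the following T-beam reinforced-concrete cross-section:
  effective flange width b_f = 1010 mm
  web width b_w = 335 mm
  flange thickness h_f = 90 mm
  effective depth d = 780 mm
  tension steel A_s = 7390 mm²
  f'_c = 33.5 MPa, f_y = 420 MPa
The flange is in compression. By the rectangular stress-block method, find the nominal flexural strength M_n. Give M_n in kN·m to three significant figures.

M_n ≈ 2240 kN·m

Tension: T = A_s f_y = 7390 × 420 = 3103800 N.
Try a within the flange: a = T/(0.85 f'_c b_f) = 3103800/(0.85 × 33.5 × 1010) = 107.92 mm.
a = 107.92 > h_f = 90 mm: the block extends into the web. Split into flange-overhang and web parts.
C_f = 0.85 f'_c (b_f − b_w) h_f = 0.85 × 33.5 × (1010 − 335) × 90 = 1729856 N.
Remaining web compression depth: a_w = (T − C_f)/(0.85 f'_c b_w) = (3103800 − 1729856)/(0.85 × 33.5 × 335) = 144.03 mm.
M_n = C_f(d − h_f/2) + (T − C_f)(d − a_w/2) = 1729856 × (780 − 45) + 1373944 × (780 − 72.015) = 1271.44 + 972.73 = 2244.17 × 10⁶ N·mm.
M_n = 2244.17 kN·m.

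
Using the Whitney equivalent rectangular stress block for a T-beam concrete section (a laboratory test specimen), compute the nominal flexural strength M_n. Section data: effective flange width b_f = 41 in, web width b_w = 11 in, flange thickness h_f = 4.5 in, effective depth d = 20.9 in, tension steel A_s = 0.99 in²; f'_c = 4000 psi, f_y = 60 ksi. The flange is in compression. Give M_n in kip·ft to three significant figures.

M_n ≈ 102 kip·ft

Tension: T = A_s f_y = 0.99 × 60 = 59.4 kips.
Try a within the flange: a = T/(0.85 f'_c b_f) = 59.4/(0.85 × 4 × 41) = 0.426 in.
Since a = 0.426 ≤ h_f = 4.5 in, the stress block lies entirely in the flange; analyse as a rectangular beam of width b_f.
M_n = T(d − a/2) = 59.4 × (20.9 − 0.213) = 1228.8 kip·in.
M_n = 1228.8/12 = 102.40 kip·ft.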